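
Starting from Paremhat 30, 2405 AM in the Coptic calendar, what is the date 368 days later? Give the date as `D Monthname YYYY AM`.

3 Parmouti 2406 AM

Counting 368 days forward from JDN 2703300 reaches JDN 2703668, which is 3 Parmouti 2406 AM.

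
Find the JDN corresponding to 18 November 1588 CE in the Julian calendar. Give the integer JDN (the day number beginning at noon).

In the Gregorian calendar the same day is 28 November 1588.
JDN 2400001 is 17 November 1858 CE (Gregorian), MJD 0; the target day is −98604 days from there, so JDN = 2301397.

2301397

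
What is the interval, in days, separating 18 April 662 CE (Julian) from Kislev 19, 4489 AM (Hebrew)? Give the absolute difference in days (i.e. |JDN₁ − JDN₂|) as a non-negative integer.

First date → JDN 1962961; second date → JDN 1987289.
The interval is |1962961 − 1987289| = 24328 days.

24328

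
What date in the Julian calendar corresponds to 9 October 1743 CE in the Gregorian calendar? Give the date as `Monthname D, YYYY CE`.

The Julian–Gregorian offset here is 11 days (Julian trailing).
9 October 1743 Gregorian − 11 days → 28 September 1743 Julian.

September 28, 1743 CE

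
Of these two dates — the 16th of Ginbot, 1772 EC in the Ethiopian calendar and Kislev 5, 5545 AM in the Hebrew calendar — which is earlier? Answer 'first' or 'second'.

The two dates have Julian Day Numbers 2371334 and 2372975 respectively.
Since 2371334 < 2372975, the first date comes first.

first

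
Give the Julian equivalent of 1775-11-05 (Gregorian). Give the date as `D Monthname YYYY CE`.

The Julian–Gregorian offset here is 11 days (Julian trailing).
5 November 1775 Gregorian − 11 days → 25 October 1775 Julian.

25 October 1775 CE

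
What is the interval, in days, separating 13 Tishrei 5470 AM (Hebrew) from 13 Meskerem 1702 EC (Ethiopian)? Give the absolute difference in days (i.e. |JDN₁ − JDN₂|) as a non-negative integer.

First date → JDN 2345519; second date → JDN 2345523.
The interval is |2345519 − 2345523| = 4 days.

4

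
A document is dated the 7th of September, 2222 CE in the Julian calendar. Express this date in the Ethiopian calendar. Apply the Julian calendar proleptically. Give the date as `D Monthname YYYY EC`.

Both dates share Julian Day Number 2532893; in the Ethiopian calendar that is 10 Meskerem 2215 EC.

10 Meskerem 2215 EC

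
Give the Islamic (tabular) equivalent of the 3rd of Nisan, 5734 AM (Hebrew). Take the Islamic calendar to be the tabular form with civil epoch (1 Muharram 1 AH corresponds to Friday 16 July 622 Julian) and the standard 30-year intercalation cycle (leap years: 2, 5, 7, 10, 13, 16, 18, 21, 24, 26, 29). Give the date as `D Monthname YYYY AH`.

2 Rabi' al-Awwal 1394 AH

Both dates share Julian Day Number 2442133; in the tabular Islamic calendar that is 2 Rabi' al-Awwal 1394 AH.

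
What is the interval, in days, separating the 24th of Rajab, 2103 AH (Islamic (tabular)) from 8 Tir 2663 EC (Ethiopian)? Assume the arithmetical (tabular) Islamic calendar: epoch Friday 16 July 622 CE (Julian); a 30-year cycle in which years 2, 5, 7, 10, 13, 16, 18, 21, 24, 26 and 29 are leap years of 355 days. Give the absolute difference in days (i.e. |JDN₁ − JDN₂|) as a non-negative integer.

3124

JDN of the first date = 2693519.
JDN of the second date = 2696643.
|2696643 − 2693519| = 3124.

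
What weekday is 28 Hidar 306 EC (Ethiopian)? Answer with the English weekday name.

In the proleptic Gregorian calendar this is 25 November 313 (JDN 1835709).
1835709 ≡ 1 (mod 7); counting from Monday = 0 gives Tuesday.

Tuesday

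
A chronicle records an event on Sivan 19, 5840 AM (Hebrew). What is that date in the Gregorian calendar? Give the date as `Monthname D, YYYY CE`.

Both dates share Julian Day Number 2480922; in the Gregorian calendar that is 6 June 2080 CE.

June 6, 2080 CE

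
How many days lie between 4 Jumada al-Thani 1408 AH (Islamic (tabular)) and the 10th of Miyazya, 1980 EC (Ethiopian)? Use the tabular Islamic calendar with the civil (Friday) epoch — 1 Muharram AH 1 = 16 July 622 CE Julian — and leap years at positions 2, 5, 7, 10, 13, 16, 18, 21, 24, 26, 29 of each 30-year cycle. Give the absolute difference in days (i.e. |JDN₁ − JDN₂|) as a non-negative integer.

85

First date → JDN 2447185; second date → JDN 2447270.
The interval is |2447185 − 2447270| = 85 days.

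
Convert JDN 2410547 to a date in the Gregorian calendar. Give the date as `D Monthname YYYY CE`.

2 October 1887 CE

JDN 2451545 is 1 Jan 2000; 2410547 is −40998 days from there.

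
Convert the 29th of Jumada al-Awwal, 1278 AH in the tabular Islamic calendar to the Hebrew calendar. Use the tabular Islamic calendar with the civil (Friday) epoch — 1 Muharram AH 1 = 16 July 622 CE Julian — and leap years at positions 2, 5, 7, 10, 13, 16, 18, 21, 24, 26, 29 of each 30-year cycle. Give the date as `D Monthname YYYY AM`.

Both dates share Julian Day Number 2401112; in the Hebrew calendar that is 29 Kislev 5622 AM.

29 Kislev 5622 AM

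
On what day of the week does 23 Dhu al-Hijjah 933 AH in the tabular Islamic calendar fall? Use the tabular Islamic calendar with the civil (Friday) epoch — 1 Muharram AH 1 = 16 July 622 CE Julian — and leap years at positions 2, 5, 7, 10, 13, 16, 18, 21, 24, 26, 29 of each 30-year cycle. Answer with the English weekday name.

Equivalently 30 September 1527 Gregorian, JDN 2279057.
2279057 ≡ 4 (mod 7); counting from Monday = 0 gives Friday.

Friday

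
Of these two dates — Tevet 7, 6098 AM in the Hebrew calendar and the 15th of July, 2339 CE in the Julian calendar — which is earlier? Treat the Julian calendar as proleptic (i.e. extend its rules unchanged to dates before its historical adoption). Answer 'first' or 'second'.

first

First date → JDN 2574995; second date → JDN 2575573.
JDN 2574995 < JDN 2575573, so the first date is earlier.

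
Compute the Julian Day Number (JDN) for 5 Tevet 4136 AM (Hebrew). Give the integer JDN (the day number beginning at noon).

1858375

Equivalently 16 December 375 (proleptic Gregorian).
JDN 2400001 is 17 November 1858 CE (Gregorian), MJD 0; the target day is −541626 days from there, so JDN = 1858375.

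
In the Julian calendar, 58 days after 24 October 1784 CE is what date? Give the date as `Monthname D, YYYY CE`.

Counting 58 days forward from JDN 2372961 reaches JDN 2373019, which is December 21, 1784 CE.

December 21, 1784 CE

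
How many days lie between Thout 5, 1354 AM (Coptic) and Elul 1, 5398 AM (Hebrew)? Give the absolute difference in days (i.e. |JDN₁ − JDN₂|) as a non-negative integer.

333

First date → JDN 2319217; second date → JDN 2319550.
The interval is |2319217 − 2319550| = 333 days.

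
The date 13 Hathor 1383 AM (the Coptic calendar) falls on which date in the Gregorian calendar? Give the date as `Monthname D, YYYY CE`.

November 19, 1666 CE

Both dates share Julian Day Number 2329877; in the Gregorian calendar that is 19 November 1666 CE.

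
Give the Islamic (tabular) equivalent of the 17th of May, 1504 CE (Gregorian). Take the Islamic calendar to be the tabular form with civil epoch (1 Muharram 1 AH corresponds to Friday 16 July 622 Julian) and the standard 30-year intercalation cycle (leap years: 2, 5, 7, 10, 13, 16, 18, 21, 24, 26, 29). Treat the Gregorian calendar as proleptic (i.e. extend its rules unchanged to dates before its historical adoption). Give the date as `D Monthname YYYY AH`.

Julian Day Number of the source date = 2270521.
Converting JDN 2270521 to the tabular Islamic calendar gives 22 Dhu al-Qa'dah 909 AH.

22 Dhu al-Qa'dah 909 AH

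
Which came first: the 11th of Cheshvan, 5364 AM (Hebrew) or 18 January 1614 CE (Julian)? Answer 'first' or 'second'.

The two dates have Julian Day Numbers 2306832 and 2310589 respectively.
Since 2306832 < 2310589, the first date comes first.

first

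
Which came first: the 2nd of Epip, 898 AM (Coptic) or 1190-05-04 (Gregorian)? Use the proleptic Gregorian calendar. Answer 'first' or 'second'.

First date → JDN 2152960; second date → JDN 2155822.
JDN 2152960 < JDN 2155822, so the first date is earlier.

first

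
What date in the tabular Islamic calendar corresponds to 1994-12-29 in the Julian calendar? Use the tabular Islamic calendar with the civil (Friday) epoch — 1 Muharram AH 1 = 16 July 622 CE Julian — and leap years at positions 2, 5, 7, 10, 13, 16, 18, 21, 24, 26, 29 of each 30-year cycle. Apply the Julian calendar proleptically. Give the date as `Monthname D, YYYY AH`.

The source date corresponds to 11 January 1995 in the Gregorian calendar (JDN 2449729).
That day falls on 9 Sha'ban 1415 AH in the tabular Islamic calendar.

Sha'ban 9, 1415 AH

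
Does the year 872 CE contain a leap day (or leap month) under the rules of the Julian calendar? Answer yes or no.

yes

872 mod 4 = 0, so it is a leap year in the Julian calendar.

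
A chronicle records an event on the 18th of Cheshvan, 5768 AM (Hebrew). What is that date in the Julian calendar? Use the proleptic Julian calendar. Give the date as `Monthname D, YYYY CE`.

Julian Day Number of the source date = 2454404.
Converting JDN 2454404 to the Julian calendar gives 17 October 2007 CE.

October 17, 2007 CE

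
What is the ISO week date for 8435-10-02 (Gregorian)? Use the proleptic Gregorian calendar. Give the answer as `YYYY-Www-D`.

8435-W40-2

The weekday is Tuesday (ISO weekday 2).
That Tuesday belongs to ISO week 40 of ISO year 8435.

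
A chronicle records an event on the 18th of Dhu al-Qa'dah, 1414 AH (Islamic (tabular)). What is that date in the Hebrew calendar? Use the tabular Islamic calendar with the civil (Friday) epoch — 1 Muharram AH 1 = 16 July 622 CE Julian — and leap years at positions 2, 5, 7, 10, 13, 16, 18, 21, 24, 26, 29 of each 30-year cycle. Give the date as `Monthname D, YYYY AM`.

Both dates share Julian Day Number 2449472; in the Hebrew calendar that is 18 Iyar 5754 AM.

Iyar 18, 5754 AM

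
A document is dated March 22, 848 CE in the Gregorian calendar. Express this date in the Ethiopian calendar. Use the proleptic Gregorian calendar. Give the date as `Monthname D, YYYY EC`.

Julian Day Number of the source date = 2030867.
Converting JDN 2030867 to the Ethiopian calendar gives 22 Megabit 840 EC.

Megabit 22, 840 EC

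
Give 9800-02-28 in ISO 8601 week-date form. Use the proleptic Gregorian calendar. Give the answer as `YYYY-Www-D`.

The weekday is Friday (ISO weekday 5).
That Friday belongs to ISO week 9 of ISO year 9800.

9800-W09-5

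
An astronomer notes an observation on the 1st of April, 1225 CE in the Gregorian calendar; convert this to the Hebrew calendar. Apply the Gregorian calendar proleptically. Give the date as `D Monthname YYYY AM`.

15 Nisan 4985 AM

Julian Day Number of the source date = 2168573.
Converting JDN 2168573 to the Hebrew calendar gives 15 Nisan 4985 AM.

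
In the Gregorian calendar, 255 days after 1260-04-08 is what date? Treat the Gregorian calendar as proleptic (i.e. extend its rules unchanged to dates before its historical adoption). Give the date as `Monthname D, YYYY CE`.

December 19, 1260 CE

Counting 255 days forward from JDN 2181364 reaches JDN 2181619, which is December 19, 1260 CE.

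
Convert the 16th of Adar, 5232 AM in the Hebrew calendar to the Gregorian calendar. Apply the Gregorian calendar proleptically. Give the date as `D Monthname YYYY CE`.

5 March 1472 CE

Julian Day Number of the source date = 2258761.
Converting JDN 2258761 to the Gregorian calendar gives 5 March 1472 CE.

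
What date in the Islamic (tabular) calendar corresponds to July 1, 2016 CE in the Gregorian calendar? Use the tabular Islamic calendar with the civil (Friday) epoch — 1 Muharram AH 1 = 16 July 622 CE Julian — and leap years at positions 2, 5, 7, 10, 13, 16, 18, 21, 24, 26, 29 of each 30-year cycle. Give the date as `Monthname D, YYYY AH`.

Ramadan 25, 1437 AH

Julian Day Number of the source date = 2457571.
Converting JDN 2457571 to the tabular Islamic calendar gives 25 Ramadan 1437 AH.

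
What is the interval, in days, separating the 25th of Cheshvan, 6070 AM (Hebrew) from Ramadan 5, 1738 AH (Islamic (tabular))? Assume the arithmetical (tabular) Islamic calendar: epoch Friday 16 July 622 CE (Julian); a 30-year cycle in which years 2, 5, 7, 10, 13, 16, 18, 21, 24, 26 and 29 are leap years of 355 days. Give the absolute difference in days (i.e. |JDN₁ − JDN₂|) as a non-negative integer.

523

JDN of the first date = 2564738.
JDN of the second date = 2564215.
|2564215 − 2564738| = 523.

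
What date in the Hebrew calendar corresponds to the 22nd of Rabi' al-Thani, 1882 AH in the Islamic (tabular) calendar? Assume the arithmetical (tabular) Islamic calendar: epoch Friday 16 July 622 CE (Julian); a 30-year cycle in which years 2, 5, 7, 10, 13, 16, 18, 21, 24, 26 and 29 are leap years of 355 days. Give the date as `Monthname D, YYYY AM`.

Cheshvan 22, 6208 AM

Both dates share Julian Day Number 2615114; in the Hebrew calendar that is 22 Cheshvan 6208 AM.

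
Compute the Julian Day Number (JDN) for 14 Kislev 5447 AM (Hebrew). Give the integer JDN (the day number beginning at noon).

2337193

Equivalently 30 November 1686 (Gregorian).
JDN 2451545 is 1 January 2000 CE (Gregorian); the target day is −114352 days from there, so JDN = 2337193.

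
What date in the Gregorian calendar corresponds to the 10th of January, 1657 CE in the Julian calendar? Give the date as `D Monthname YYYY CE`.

At this point the Julian calendar is 10 days behind the Gregorian.
10 January 1657 Julian + 10 days → 20 January 1657 Gregorian.

20 January 1657 CE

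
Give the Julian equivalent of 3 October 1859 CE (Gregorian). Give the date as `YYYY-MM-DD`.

1859-09-21

For dates in this range the Gregorian date is 12 days ahead of the Julian.
3 October 1859 Gregorian − 12 days → 21 September 1859 Julian.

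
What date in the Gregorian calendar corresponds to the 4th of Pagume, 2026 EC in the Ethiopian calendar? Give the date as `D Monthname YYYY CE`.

Both dates share Julian Day Number 2464215; in the Gregorian calendar that is 9 September 2034 CE.

9 September 2034 CE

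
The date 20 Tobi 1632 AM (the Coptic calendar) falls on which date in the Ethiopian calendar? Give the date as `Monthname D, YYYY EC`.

Julian Day Number of the source date = 2420892.
Converting JDN 2420892 to the Ethiopian calendar gives 20 Tir 1908 EC.

Tir 20, 1908 EC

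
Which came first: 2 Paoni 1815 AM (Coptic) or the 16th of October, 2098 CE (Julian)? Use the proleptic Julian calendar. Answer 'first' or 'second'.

second

Converting both to JDN: 2487864 vs 2487641; the smaller is the second.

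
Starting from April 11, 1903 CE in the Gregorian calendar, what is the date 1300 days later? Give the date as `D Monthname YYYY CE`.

1 November 1906 CE

The starting date is JDN 2416216; 2416216 + 1300 = 2417516.
JDN 2417516 corresponds to 1 November 1906 CE.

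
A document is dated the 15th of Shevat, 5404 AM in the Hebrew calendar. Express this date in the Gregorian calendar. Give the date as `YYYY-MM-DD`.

Julian Day Number of the source date = 2321541.
Converting JDN 2321541 to the Gregorian calendar gives 23 January 1644 CE.

1644-01-23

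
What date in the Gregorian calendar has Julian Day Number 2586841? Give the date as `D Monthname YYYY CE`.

JDN 2451545 is 1 Jan 2000; 2586841 is +135296 days from there.

6 June 2370 CE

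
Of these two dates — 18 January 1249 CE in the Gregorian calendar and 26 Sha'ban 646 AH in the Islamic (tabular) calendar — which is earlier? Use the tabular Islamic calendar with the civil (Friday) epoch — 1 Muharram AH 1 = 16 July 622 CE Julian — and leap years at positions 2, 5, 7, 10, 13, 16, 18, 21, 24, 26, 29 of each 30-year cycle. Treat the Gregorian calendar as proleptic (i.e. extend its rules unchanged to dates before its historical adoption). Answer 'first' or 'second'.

The two dates have Julian Day Numbers 2177266 and 2177238 respectively.
Since 2177238 < 2177266, the second date comes first.

second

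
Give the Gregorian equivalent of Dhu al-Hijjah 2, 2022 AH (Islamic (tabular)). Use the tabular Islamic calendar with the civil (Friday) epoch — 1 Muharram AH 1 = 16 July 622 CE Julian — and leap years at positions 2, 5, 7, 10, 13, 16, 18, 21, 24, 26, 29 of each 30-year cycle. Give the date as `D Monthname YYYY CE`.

4 April 2584 CE

Julian Day Number of the source date = 2664941.
Converting JDN 2664941 to the Gregorian calendar gives 4 April 2584 CE.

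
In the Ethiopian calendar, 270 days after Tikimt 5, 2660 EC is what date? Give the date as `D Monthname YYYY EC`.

Counting 270 days forward from JDN 2695455 reaches JDN 2695725, which is 5 Hamle 2660 EC.

5 Hamle 2660 EC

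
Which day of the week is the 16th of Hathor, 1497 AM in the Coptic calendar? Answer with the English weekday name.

This is JDN 2371519 (23 November 1780 Gregorian).
JDN 2371519 mod 7 = 3, and JDN 0 was a Monday, so this is a Thursday.

Thursday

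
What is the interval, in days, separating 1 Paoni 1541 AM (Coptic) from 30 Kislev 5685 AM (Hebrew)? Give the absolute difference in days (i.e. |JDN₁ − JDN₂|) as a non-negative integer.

JDN of the first date = 2387785.
JDN of the second date = 2424147.
|2424147 − 2387785| = 36362.

36362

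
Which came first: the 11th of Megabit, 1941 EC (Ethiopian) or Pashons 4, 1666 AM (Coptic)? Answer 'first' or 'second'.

First date → JDN 2432996; second date → JDN 2433414.
JDN 2432996 < JDN 2433414, so the first date is earlier.

first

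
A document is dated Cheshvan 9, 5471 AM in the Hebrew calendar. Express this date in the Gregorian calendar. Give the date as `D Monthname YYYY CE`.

2 November 1710 CE

Both dates share Julian Day Number 2345930; in the Gregorian calendar that is 2 November 1710 CE.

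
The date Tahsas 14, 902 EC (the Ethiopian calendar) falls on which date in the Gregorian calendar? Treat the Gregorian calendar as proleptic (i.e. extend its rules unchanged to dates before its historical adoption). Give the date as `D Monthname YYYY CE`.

Both dates share Julian Day Number 2053414; in the Gregorian calendar that is 15 December 909 CE.

15 December 909 CE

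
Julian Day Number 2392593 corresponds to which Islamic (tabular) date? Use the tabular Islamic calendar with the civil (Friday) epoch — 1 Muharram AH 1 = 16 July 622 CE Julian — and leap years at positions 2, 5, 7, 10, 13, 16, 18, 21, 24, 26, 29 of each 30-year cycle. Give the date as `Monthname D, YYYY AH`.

Jumada al-Awwal 15, 1254 AH

The Gregorian equivalent of JDN 2392593 is 6 August 1838.
In the tabular Islamic calendar that day is Jumada al-Awwal 15, 1254 AH.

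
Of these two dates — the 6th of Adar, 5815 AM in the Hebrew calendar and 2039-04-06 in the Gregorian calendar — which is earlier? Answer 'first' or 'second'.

second

The two dates have Julian Day Numbers 2471698 and 2465885 respectively.
Since 2465885 < 2471698, the second date comes first.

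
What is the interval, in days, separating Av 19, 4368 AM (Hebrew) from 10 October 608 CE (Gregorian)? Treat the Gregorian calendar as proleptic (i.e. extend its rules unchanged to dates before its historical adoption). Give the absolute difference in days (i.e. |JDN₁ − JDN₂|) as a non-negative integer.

JDN of the first date = 1943348.
JDN of the second date = 1943410.
|1943410 − 1943348| = 62.

62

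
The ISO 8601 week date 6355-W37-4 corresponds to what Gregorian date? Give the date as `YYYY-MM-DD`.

6355-09-15

ISO week 1 of 6355 is the week containing the first Thursday of 6355.
Week 37, day 4 (Thursday) lands on 6355-09-15.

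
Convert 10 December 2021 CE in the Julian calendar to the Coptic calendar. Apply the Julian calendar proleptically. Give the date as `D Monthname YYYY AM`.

The source date corresponds to 23 December 2021 in the Gregorian calendar (JDN 2459572).
That day falls on 14 Koiak 1738 AM in the Coptic calendar.

14 Koiak 1738 AM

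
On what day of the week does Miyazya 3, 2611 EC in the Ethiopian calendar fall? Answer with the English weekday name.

Equivalently 16 April 2619 Gregorian, JDN 2677735.
Since JDN mod 7 = 4 (0 = Monday), the day is Friday.

Friday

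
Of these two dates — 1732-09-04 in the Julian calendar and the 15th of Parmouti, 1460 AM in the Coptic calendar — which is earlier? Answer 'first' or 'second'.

first

Converting both to JDN: 2353918 vs 2358154; the smaller is the first.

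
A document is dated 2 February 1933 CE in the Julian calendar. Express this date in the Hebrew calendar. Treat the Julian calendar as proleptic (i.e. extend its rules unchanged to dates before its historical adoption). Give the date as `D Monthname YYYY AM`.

Both dates share Julian Day Number 2427119; in the Hebrew calendar that is 19 Shevat 5693 AM.

19 Shevat 5693 AM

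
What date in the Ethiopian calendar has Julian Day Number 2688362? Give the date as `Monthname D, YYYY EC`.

JDN 2688362 is 20 May 2648 in the Gregorian calendar.
In the Ethiopian calendar that day is Ginbot 7, 2640 EC.

Ginbot 7, 2640 EC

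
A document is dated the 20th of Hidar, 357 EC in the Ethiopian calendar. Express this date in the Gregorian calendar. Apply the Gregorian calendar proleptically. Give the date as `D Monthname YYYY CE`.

17 November 364 CE

Both dates share Julian Day Number 1854329; in the Gregorian calendar that is 17 November 364 CE.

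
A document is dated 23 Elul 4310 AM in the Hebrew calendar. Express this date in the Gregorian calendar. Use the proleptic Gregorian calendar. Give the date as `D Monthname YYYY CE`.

Both dates share Julian Day Number 1922179; in the Gregorian calendar that is 24 August 550 CE.

24 August 550 CE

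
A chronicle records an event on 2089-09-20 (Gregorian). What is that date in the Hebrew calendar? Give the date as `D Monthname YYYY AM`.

Julian Day Number of the source date = 2484315.
Converting JDN 2484315 to the Hebrew calendar gives 16 Tishrei 5850 AM.

16 Tishrei 5850 AM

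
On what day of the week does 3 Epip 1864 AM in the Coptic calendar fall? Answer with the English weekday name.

Equivalently 11 July 2148 Gregorian, JDN 2505793.
Since JDN mod 7 = 3 (0 = Monday), the day is Thursday.

Thursday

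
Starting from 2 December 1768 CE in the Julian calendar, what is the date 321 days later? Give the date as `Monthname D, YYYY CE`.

JDN of 2 December 1768 CE = 2367156.
2367156 + 321 = 2367477.
JDN 2367477 in the Julian calendar is October 19, 1769 CE.

October 19, 1769 CE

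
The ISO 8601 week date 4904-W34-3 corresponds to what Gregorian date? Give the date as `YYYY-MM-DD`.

ISO week 1 of 4904 is the week containing the first Thursday of 4904.
Week 34, day 3 (Wednesday) lands on 4904-08-20.

4904-08-20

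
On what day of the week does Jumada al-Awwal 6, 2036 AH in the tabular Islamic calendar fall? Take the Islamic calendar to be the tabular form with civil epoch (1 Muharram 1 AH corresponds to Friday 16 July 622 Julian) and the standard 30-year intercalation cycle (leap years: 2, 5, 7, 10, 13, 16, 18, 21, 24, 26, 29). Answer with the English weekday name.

In the Gregorian calendar this is 14 April 2597 (JDN 2669699).
Since JDN mod 7 = 4 (0 = Monday), the day is Friday.

Friday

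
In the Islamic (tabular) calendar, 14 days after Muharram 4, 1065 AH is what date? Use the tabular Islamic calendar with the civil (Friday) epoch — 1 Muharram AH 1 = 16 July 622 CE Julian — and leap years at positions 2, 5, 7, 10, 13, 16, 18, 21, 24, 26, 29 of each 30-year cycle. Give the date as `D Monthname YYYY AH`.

The starting date is JDN 2325489; 2325489 + 14 = 2325503.
JDN 2325503 corresponds to 18 Muharram 1065 AH.

18 Muharram 1065 AH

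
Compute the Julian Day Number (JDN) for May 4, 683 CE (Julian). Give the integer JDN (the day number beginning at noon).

1970647

In the proleptic Gregorian calendar the same day is 7 May 683.
JDN 2299161 is 15 October 1582 CE (Gregorian); the target day is −328514 days from there, so JDN = 1970647.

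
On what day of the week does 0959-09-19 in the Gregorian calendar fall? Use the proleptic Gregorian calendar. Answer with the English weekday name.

JDN 2071589 mod 7 = 2, and JDN 0 was a Monday, so this is a Wednesday.

Wednesday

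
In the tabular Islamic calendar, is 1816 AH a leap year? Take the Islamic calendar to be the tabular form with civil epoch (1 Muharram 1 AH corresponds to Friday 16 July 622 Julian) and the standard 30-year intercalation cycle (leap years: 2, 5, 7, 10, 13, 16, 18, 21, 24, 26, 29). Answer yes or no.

Year 1816 AH is year 16 of its 30-year cycle; leap positions are 2, 5, 7, 10, 13, 16, 18, 21, 24, 26, 29, so it is a leap year (355 days).

yes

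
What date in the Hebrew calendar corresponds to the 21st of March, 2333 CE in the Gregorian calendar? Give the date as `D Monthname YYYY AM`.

Both dates share Julian Day Number 2573250; in the Hebrew calendar that is 4 Nisan 6093 AM.

4 Nisan 6093 AM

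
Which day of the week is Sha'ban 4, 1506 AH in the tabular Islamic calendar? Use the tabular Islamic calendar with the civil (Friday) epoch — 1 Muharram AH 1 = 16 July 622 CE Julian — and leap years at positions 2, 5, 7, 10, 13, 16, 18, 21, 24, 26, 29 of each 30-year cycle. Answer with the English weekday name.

Thursday

This is JDN 2481972 (22 April 2083 Gregorian).
JDN 2481972 mod 7 = 3, and JDN 0 was a Monday, so this is a Thursday.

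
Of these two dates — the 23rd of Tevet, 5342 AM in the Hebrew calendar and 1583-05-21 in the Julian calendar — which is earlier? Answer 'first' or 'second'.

first

First date → JDN 2298870; second date → JDN 2299389.
JDN 2298870 < JDN 2299389, so the first date is earlier.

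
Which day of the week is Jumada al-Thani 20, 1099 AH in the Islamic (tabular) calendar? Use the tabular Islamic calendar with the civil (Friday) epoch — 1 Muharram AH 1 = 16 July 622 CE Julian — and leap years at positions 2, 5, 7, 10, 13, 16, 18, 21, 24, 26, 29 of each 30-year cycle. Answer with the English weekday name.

In the Gregorian calendar this is 22 April 1688 (JDN 2337702).
JDN 2337702 mod 7 = 3, and JDN 0 was a Monday, so this is a Thursday.

Thursday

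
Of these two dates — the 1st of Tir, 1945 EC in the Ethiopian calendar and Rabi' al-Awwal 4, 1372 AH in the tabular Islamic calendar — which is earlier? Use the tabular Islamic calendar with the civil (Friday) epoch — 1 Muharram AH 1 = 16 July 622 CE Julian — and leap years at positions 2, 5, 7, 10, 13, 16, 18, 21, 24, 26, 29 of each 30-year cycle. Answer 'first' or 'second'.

Converting both to JDN: 2434387 vs 2434339; the smaller is the second.

second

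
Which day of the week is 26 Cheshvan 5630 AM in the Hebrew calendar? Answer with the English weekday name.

Sunday

Equivalently 31 October 1869 Gregorian, JDN 2404002.
2404002 ≡ 6 (mod 7); counting from Monday = 0 gives Sunday.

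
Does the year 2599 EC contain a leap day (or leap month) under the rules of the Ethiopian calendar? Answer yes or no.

2599 mod 4 = 3; in the Ethiopian calendar a year is leap when year mod 4 = 3, so it is a leap year.

yes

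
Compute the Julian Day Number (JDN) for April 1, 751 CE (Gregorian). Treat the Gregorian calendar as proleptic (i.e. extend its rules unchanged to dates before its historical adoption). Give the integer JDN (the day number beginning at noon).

JDN 2451545 is 1 January 2000 CE (Gregorian); the target day is −456098 days from there, so JDN = 1995447.

1995447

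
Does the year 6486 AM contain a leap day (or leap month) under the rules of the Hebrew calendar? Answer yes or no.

no

Hebrew year 6486 is year 7 of its 19-year Metonic cycle; leap years are at positions 3, 6, 8, 11, 14, 17, 19, so it is a common year (12 months).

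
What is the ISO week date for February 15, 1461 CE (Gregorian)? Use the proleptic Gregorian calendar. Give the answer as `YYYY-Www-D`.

1461-W07-5

The weekday is Friday (ISO weekday 5).
That Friday belongs to ISO week 7 of ISO year 1461.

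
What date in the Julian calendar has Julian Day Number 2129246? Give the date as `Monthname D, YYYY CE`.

The proleptic Gregorian equivalent of JDN 2129246 is 30 July 1117.
In the Julian calendar that day is July 23, 1117 CE.

July 23, 1117 CE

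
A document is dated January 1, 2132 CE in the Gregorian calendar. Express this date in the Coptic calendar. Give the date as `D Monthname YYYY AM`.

Both dates share Julian Day Number 2499757; in the Coptic calendar that is 21 Koiak 1848 AM.

21 Koiak 1848 AM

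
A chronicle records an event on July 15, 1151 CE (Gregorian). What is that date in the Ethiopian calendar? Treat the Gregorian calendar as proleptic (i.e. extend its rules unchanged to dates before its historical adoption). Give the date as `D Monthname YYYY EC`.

14 Hamle 1143 EC

Both dates share Julian Day Number 2141649; in the Ethiopian calendar that is 14 Hamle 1143 EC.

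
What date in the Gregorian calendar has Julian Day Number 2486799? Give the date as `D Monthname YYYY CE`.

JDN 2451545 is 1 Jan 2000; 2486799 is +35254 days from there.

9 July 2096 CE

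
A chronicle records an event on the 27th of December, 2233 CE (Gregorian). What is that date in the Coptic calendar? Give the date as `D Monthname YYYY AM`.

Julian Day Number of the source date = 2537007.
Converting JDN 2537007 to the Coptic calendar gives 16 Koiak 1950 AM.

16 Koiak 1950 AM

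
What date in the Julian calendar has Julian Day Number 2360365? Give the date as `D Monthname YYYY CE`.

30 April 1750 CE

JDN 2360365 is 11 May 1750 in the Gregorian calendar.
In the Julian calendar that day is 30 April 1750 CE.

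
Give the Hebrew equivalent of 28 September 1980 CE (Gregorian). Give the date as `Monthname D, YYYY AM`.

Tishrei 18, 5741 AM

Both dates share Julian Day Number 2444511; in the Hebrew calendar that is 18 Tishrei 5741 AM.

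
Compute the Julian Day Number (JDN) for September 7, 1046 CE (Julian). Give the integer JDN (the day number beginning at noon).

2103359

In the proleptic Gregorian calendar the same day is 13 September 1046.
JDN 2400001 is 17 November 1858 CE (Gregorian), MJD 0; the target day is −296642 days from there, so JDN = 2103359.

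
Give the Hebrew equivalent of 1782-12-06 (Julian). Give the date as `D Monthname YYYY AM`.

The source date corresponds to 17 December 1782 in the Gregorian calendar (JDN 2372273).
That day falls on 12 Tevet 5543 AM in the Hebrew calendar.

12 Tevet 5543 AM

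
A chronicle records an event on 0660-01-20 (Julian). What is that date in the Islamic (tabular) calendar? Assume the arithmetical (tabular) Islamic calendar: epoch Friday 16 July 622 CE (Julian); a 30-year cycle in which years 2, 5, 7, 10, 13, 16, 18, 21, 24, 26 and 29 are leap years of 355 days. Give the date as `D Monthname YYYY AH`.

1 Ramadan 39 AH

Both dates share Julian Day Number 1962142; in the tabular Islamic calendar that is 1 Ramadan 39 AH.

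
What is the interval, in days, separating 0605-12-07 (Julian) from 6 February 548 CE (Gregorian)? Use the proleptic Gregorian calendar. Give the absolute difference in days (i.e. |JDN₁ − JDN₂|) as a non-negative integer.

21126

JDN of the first date = 1942375.
JDN of the second date = 1921249.
|1921249 − 1942375| = 21126.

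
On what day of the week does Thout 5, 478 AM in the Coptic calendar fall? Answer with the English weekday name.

Wednesday

Equivalently 6 September 761 Gregorian, JDN 1999258.
Since JDN mod 7 = 2 (0 = Monday), the day is Wednesday.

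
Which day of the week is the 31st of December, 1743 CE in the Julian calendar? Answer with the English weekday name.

Saturday

In the Gregorian calendar this is 11 January 1744 (JDN 2358053).
JDN 2358053 mod 7 = 5, and JDN 0 was a Monday, so this is a Saturday.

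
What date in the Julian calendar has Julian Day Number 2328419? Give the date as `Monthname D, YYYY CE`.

November 12, 1662 CE

The Gregorian equivalent of JDN 2328419 is 22 November 1662.
In the Julian calendar that day is November 12, 1662 CE.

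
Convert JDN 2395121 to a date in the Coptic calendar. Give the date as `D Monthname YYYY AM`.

The Gregorian equivalent of JDN 2395121 is 8 July 1845.
In the Coptic calendar that day is 2 Epip 1561 AM.

2 Epip 1561 AM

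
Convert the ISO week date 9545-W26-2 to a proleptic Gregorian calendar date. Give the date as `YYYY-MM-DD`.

ISO week 1 of 9545 is the week containing the first Thursday of 9545.
Week 26, day 2 (Tuesday) lands on 9545-06-26.

9545-06-26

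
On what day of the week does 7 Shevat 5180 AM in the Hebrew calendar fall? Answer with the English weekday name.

This is JDN 2239735 (1 February 1420 Gregorian).
JDN 2239735 mod 7 = 1, and JDN 0 was a Monday, so this is a Tuesday.

Tuesday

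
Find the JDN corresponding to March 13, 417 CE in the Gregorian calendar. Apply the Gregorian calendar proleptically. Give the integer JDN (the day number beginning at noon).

1873438

JDN 2299161 is 15 October 1582 CE (Gregorian); the target day is −425723 days from there, so JDN = 1873438.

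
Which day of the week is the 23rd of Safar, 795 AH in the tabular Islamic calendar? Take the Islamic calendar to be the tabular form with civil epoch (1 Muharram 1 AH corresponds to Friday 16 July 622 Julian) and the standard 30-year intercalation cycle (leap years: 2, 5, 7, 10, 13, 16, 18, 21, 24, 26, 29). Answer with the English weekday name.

This is JDN 2229859 (16 January 1393 Gregorian).
Since JDN mod 7 = 2 (0 = Monday), the day is Wednesday.

Wednesday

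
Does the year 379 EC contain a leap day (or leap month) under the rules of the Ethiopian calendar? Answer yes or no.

379 mod 4 = 3; in the Ethiopian calendar a year is leap when year mod 4 = 3, so it is a leap year.

yes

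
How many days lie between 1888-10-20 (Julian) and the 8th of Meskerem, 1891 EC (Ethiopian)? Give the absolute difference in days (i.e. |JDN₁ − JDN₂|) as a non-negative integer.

JDN of the first date = 2410943.
JDN of the second date = 2414550.
|2414550 − 2410943| = 3607.

3607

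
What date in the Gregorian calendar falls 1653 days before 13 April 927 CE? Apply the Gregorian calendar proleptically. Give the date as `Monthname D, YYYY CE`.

October 3, 922 CE

Counting 1653 days back from JDN 2059742 reaches JDN 2058089, which is October 3, 922 CE.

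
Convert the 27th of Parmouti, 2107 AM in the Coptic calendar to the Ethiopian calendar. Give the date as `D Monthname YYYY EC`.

The source date corresponds to 8 May 2391 in the Gregorian calendar (JDN 2594482).
That day falls on 27 Miyazya 2383 EC in the Ethiopian calendar.

27 Miyazya 2383 EC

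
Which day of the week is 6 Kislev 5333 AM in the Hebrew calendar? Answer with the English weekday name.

Wednesday

Equivalently 22 November 1572 Gregorian, JDN 2295547.
Since JDN mod 7 = 2 (0 = Monday), the day is Wednesday.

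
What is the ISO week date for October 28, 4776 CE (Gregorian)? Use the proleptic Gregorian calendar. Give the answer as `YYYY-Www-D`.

The weekday is Thursday (ISO weekday 4).
That Thursday belongs to ISO week 44 of ISO year 4776.

4776-W44-4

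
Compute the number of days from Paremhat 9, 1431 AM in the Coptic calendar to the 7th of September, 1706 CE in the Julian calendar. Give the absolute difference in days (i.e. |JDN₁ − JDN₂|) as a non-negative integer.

JDN of the first date = 2347525.
JDN of the second date = 2344424.
|2344424 − 2347525| = 3101.

3101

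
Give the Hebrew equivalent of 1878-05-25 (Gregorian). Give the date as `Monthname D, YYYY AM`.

Both dates share Julian Day Number 2407130; in the Hebrew calendar that is 22 Iyar 5638 AM.

Iyar 22, 5638 AM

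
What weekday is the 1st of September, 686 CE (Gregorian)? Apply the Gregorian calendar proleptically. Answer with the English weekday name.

1971860 ≡ 2 (mod 7); counting from Monday = 0 gives Wednesday.

Wednesday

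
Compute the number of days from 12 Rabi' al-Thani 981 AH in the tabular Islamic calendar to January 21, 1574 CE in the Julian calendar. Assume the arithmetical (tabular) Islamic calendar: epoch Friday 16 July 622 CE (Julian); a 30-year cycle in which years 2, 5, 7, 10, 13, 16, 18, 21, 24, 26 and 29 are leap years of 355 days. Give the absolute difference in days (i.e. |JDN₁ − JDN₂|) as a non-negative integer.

163

First date → JDN 2295819; second date → JDN 2295982.
The interval is |2295819 − 2295982| = 163 days.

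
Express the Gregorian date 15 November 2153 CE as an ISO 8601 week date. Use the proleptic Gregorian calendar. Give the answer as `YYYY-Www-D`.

2153-W46-4

The weekday is Thursday (ISO weekday 4).
That Thursday belongs to ISO week 46 of ISO year 2153.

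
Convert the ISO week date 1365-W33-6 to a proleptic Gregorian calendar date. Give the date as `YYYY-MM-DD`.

1365-08-17

ISO week 1 of 1365 is the week containing the first Thursday of 1365.
Week 33, day 6 (Saturday) lands on 1365-08-17.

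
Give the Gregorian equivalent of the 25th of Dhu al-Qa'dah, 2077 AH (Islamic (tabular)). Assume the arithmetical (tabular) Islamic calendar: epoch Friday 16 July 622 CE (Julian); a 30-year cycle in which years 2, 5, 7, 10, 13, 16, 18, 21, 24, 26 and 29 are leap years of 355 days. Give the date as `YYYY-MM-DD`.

2637-08-08

Julian Day Number of the source date = 2684424.
Converting JDN 2684424 to the Gregorian calendar gives 8 August 2637 CE.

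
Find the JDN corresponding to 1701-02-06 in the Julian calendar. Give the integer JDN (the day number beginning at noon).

2342385

Equivalently 17 February 1701 (Gregorian).
JDN 2400001 is 17 November 1858 CE (Gregorian), MJD 0; the target day is −57616 days from there, so JDN = 2342385.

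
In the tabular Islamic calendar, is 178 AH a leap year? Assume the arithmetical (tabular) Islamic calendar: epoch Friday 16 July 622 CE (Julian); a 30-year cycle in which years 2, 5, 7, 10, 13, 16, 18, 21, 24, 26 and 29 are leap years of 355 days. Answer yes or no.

Year 178 AH is year 28 of its 30-year cycle; leap positions are 2, 5, 7, 10, 13, 16, 18, 21, 24, 26, 29, so it is a common year (354 days).

no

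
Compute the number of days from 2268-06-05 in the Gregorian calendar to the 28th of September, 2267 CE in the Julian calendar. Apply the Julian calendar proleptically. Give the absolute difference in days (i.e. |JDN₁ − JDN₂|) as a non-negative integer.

JDN of the first date = 2549586.
JDN of the second date = 2549350.
|2549350 − 2549586| = 236.

236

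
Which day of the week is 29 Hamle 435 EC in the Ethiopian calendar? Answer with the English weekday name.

This is JDN 1883067 (24 July 443 Gregorian).
1883067 ≡ 4 (mod 7); counting from Monday = 0 gives Friday.

Friday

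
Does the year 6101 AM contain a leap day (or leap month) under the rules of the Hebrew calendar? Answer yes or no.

no

Hebrew year 6101 is year 2 of its 19-year Metonic cycle; leap years are at positions 3, 6, 8, 11, 14, 17, 19, so it is a common year (12 months).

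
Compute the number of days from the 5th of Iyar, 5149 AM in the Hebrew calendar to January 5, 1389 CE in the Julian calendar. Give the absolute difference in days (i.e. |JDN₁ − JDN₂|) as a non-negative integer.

116

JDN of the first date = 2228511.
JDN of the second date = 2228395.
|2228395 − 2228511| = 116.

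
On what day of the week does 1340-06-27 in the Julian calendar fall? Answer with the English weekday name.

This is JDN 2210671 (5 July 1340 Gregorian).
2210671 ≡ 1 (mod 7); counting from Monday = 0 gives Tuesday.

Tuesday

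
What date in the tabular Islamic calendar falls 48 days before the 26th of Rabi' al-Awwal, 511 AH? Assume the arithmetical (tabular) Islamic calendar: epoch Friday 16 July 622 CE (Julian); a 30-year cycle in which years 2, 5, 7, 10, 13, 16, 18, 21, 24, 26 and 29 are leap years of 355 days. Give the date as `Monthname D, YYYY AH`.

Safar 7, 511 AH

The starting date is JDN 2129251; 2129251 − 48 = 2129203.
JDN 2129203 corresponds to Safar 7, 511 AH.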